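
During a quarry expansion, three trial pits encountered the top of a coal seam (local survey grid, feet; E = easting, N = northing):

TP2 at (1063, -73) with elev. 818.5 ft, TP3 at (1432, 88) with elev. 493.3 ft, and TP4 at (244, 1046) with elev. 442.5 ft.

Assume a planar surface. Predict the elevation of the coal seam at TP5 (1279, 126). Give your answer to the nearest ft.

550 ft

Let the plane be z = a·E + b·N + c.
TP3−TP2: 369a + 161b = −325.2;  TP4−TP2: −819a + 1119b = −376.
Solving gives a = −0.55686, b = −0.74358.
Then c = 818.5 − a·1063 − b·-73 = 1356.16.
At (1279, 126): z = −712.2 − 93.7 + 1356.16 = 550.2 ft.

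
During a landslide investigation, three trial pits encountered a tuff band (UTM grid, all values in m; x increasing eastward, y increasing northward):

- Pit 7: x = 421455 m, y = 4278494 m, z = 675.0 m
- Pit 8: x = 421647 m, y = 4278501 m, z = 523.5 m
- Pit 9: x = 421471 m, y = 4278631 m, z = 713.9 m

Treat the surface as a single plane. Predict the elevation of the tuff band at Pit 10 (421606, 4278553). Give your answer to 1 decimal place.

Let the plane be z = a·x + b·y + c.
Pit 8−Pit 7: 192a + 7b = −151.5;  Pit 9−Pit 7: 16a + 137b = 38.9.
Solving gives a = −0.802832926, b = 0.377703115.
Then c = 675 − a·421455 − b·4278494 = −1276967.56.
At (421606, 4278553): z = −338479.2 + 1616022.8 − 1276967.56 = 576.1 m.

576.1 m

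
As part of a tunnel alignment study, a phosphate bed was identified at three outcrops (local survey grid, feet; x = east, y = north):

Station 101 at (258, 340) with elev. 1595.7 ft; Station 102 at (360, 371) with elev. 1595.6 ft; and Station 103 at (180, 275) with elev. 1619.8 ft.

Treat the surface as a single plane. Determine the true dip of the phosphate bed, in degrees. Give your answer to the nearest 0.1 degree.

Two edge vectors: Station 101→Station 102 = (102, 31, -0.1), Station 101→Station 103 = (-78, -65, 24.1).
Normal n = (Station 101→Station 102) × (Station 101→Station 103) = (740.6, -2450.4, -4212).
So ∂z/∂x = −n_x/n_z = 0.17583 and ∂z/∂y = −n_y/n_z = −0.58177.
Gradient magnitude |∇z| = √(a² + b²) = √(0.03092 + 0.33845) = 0.60776.
True dip = arctan(0.60776) = 31.3°, dipping toward NNW (azimuth ≈ 343°).

31.3°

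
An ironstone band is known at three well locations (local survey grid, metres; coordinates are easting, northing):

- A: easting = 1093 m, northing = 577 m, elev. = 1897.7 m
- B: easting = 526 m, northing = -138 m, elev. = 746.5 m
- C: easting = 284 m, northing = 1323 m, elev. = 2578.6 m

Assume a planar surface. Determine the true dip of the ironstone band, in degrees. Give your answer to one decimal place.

53.8°

Two edge vectors: A→B = (-567, -715, -1151.2), A→C = (-809, 746, 680.9).
Normal n = (A→B) × (A→C) = (371951.7, 1317391.1, -1001417).
So ∂z/∂easting = −n_x/n_z = 0.37143 and ∂z/∂northing = −n_y/n_z = 1.31553.
Gradient magnitude |∇z| = √(a² + b²) = √(0.13796 + 1.73061) = 1.36696.
True dip = arctan(1.36696) = 53.8°, dipping toward SSW (azimuth ≈ 196°).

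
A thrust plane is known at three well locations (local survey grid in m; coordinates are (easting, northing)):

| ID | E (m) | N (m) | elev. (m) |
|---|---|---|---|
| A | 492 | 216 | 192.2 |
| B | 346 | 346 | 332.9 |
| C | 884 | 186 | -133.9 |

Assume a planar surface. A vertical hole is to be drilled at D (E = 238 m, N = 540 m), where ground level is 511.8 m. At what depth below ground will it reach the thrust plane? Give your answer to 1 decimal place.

Two edge vectors: A→B = (-146, 130, 140.7), A→C = (392, -30, -326.1).
Normal n = (A→B) × (A→C) = (-38172, 7543.8, -46580).
So ∂z/∂E = −n_x/n_z = −0.81949 and ∂z/∂N = −n_y/n_z = 0.16195.
Intercept c from A: 192.2 + 403.19 − 34.98 = 560.41.
At (238, 540): z_contact = −195.04 + 87.45 + 560.41 = 452.82 m.
Depth below ground = 511.8 − 452.82 = 59.0 m.

59.0 m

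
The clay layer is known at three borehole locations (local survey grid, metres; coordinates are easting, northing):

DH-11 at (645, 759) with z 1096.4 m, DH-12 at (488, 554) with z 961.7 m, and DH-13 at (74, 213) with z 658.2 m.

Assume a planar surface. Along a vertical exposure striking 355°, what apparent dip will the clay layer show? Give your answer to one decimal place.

12.0°

Two edge vectors: DH-11→DH-12 = (-157, -205, -134.7), DH-11→DH-13 = (-571, -546, -438.2).
Normal n = (DH-11→DH-12) × (DH-11→DH-13) = (16284.8, 8116.3, -31333).
So ∂z/∂easting = −n_x/n_z = 0.51973 and ∂z/∂northing = −n_y/n_z = 0.25903.
Unit vector along 355° is (sin 355°, cos 355°) = (-0.0872, 0.9962).
Slope in that direction = a·(-0.0872) + b·(0.9962) = 0.21275.
Apparent dip = arctan|0.21275| = 12.0° (true dip is 30.1°, so apparent ≤ true as expected).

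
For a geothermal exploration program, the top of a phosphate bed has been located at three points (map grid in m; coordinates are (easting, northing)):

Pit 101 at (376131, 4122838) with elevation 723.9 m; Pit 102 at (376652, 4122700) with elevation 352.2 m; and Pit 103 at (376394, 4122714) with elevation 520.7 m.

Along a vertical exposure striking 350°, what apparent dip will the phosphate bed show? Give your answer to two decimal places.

21.45°

Two edge vectors: Pit 101→Pit 102 = (521, -138, -371.7), Pit 101→Pit 103 = (263, -124, -203.2).
Normal n = (Pit 101→Pit 102) × (Pit 101→Pit 103) = (-18049.2, 8110.1, -28310).
So ∂z/∂E = −n_x/n_z = −0.63756 and ∂z/∂N = −n_y/n_z = 0.28647.
Unit vector along 350° is (sin 350°, cos 350°) = (-0.1736, 0.9848).
Slope in that direction = a·(-0.1736) + b·(0.9848) = 0.39283.
Apparent dip = arctan|0.39283| = 21.45° (true dip is 35.0°, so apparent ≤ true as expected).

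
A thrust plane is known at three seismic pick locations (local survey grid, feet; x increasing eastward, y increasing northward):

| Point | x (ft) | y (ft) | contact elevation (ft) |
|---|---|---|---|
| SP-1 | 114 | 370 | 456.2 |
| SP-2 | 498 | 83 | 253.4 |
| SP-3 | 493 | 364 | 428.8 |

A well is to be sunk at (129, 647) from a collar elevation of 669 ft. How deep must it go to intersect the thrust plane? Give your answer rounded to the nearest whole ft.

41 ft

Two edge vectors: SP-1→SP-2 = (384, -287, -202.8), SP-1→SP-3 = (379, -6, -27.4).
Normal n = (SP-1→SP-2) × (SP-1→SP-3) = (6647, -66339.6, 106469).
So ∂z/∂x = −n_x/n_z = −0.06243 and ∂z/∂y = −n_y/n_z = 0.62309.
Intercept c from SP-1: 456.2 + 7.12 − 230.54 = 232.77.
At (129, 647): z_contact = −8.1 + 403.1 + 232.77 = 627.9 ft.
Depth below ground = 669 − 627.9 = 41 ft.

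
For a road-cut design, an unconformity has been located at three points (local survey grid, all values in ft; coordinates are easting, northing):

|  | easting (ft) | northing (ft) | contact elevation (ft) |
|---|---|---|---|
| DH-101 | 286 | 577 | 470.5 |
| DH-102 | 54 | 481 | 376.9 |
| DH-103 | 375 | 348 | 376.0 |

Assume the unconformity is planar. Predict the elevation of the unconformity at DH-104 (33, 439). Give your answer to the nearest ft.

352 ft

Let the plane be z = a·easting + b·northing + c.
DH-102−DH-101: −232a − 96b = −93.6;  DH-103−DH-101: 89a − 229b = −94.5.
Solving gives a = 0.20045, b = 0.49057.
Then c = 470.5 − a·286 − b·577 = 130.11.
At (33, 439): z = 6.6 + 215.4 + 130.11 = 352.1 ft.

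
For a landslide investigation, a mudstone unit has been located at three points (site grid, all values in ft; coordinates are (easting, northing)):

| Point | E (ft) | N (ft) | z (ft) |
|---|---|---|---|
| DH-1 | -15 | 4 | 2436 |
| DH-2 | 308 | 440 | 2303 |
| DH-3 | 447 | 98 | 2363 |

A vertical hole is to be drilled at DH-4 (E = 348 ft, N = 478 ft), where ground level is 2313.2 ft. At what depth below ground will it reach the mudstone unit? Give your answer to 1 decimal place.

23.1 ft

Let the plane be z = a·E + b·N + c.
DH-2−DH-1: 323a + 436b = −133;  DH-3−DH-1: 462a + 94b = −73.
Solving gives a = −0.11297, b = −0.22135.
Then c = 2436 − a·-15 − b·4 = 2435.19.
At (348, 478): z_contact = −39.31 − 105.81 + 2435.19 = 2290.07 ft.
Depth below ground = 2313.2 − 2290.07 = 23.1 ft.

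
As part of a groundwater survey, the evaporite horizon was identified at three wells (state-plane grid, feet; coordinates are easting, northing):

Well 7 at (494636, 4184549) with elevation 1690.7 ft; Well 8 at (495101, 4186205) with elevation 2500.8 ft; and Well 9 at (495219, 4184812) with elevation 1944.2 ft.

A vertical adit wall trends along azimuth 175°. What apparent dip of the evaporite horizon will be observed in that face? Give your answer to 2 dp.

21.67°

Let the plane be z = a·easting + b·northing + c.
Well 8−Well 7: 465a + 1656b = 810.1;  Well 9−Well 7: 583a + 263b = 253.5.
Solving gives a = 0.24520, b = 0.42034.
Unit vector along 175° is (sin 175°, cos 175°) = (0.0872, -0.9962).
Slope in that direction = a·(0.0872) + b·(-0.9962) = −0.39737.
Apparent dip = arctan|0.39737| = 21.67° (true dip is 25.9°, so apparent ≤ true as expected).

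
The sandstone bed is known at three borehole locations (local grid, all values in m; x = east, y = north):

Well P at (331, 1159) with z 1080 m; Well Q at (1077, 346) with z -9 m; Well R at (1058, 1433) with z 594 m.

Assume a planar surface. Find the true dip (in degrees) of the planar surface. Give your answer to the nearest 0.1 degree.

45.7°

Two edge vectors: Well P→Well Q = (746, -813, -1089), Well P→Well R = (727, 274, -486).
Normal n = (Well P→Well Q) × (Well P→Well R) = (693504, -429147, 795455).
So ∂z/∂x = −n_x/n_z = −0.87183 and ∂z/∂y = −n_y/n_z = 0.53950.
Gradient magnitude |∇z| = √(a² + b²) = √(0.76009 + 0.29106) = 1.02526.
True dip = arctan(1.02526) = 45.7°, dipping toward ESE (azimuth ≈ 122°).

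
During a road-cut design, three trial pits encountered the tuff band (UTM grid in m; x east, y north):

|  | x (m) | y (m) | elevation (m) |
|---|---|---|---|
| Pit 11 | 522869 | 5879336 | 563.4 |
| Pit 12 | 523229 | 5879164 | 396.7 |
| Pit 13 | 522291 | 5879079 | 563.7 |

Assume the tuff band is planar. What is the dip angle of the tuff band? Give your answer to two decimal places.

28.77°

Two edge vectors: Pit 11→Pit 12 = (360, -172, -166.7), Pit 11→Pit 13 = (-578, -257, 0.3).
Normal n = (Pit 11→Pit 12) × (Pit 11→Pit 13) = (-42893.5, 96244.6, -191936).
So ∂z/∂x = −n_x/n_z = −0.22348 and ∂z/∂y = −n_y/n_z = 0.50144.
Gradient magnitude |∇z| = √(a² + b²) = √(0.04994 + 0.25144) = 0.54899.
True dip = arctan(0.54899) = 28.77°, dipping toward SSE (azimuth ≈ 156°).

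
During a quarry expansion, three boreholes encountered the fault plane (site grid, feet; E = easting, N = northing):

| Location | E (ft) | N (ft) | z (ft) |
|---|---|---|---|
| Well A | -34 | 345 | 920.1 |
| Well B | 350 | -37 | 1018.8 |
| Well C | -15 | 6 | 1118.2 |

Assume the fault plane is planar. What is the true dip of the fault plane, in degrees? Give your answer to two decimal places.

Let the plane be z = a·E + b·N + c.
Well B−Well A: 384a − 382b = 98.7;  Well C−Well A: 19a − 339b = 198.1.
Solving gives a = −0.34344, b = −0.60361.
Gradient magnitude |∇z| = √(a² + b²) = √(0.11795 + 0.36435) = 0.69448.
True dip = arctan(0.69448) = 34.78°, dipping toward NNE (azimuth ≈ 030°).

34.78°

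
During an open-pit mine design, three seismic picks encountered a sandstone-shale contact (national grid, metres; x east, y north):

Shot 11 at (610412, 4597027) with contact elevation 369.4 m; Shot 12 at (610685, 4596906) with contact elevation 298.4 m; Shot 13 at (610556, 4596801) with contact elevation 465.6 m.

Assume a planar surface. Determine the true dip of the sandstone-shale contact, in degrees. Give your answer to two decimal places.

45.97°

Let the plane be z = a·x + b·y + c.
Shot 12−Shot 11: 273a − 121b = −71;  Shot 13−Shot 11: 144a − 226b = 96.2.
Solving gives a = −0.62534, b = −0.82411.
Gradient magnitude |∇z| = √(a² + b²) = √(0.39105 + 0.67916) = 1.03451.
True dip = arctan(1.03451) = 45.97°, dipping toward NE (azimuth ≈ 037°).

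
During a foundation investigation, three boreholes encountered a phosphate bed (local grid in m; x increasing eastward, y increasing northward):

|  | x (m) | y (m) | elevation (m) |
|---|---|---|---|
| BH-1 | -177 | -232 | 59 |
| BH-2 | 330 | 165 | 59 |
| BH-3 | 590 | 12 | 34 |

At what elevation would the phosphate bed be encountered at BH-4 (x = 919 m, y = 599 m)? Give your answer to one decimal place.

57.1 m

Let the plane be z = a·x + b·y + c.
BH-2−BH-1: 507a + 397b = 0;  BH-3−BH-1: 767a + 244b = −25.
Solving gives a = −0.05490, b = 0.07011.
Then c = 59 − a·-177 − b·-232 = 65.55.
At (919, 599): z = −50.5 + 42.0 + 65.55 = 57.1 m.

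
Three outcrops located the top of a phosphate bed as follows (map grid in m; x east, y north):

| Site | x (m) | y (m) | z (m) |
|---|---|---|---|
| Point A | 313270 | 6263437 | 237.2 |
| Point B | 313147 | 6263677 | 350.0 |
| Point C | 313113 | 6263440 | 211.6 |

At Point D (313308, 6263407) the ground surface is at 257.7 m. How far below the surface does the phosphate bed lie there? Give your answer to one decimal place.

Two edge vectors: Point A→Point B = (-123, 240, 112.8), Point A→Point C = (-157, 3, -25.6).
Normal n = (Point A→Point B) × (Point A→Point C) = (-6482.4, -20858.4, 37311).
So ∂z/∂x = −n_x/n_z = 0.173739648 and ∂z/∂y = −n_y/n_z = 0.559041570.
Intercept c from Point A: 237.2 − 54427.42 − 3501521.65 = −3555711.87.
At (313308, 6263407): z_contact = 54434.02 + 3501504.88 − 3555711.87 = 227.03 m.
Depth below ground = 257.7 − 227.03 = 30.7 m.

30.7 m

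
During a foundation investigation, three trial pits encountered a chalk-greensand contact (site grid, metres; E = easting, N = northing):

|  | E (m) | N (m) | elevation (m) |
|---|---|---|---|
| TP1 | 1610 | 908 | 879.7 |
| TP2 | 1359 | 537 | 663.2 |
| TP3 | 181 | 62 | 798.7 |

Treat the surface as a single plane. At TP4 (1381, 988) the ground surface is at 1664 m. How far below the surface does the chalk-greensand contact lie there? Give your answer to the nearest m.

601 m

Let the plane be z = a·E + b·N + c.
TP2−TP1: −251a − 371b = −216.5;  TP3−TP1: −1429a − 846b = −81.
Solving gives a = −0.48175, b = 0.90949.
Then c = 879.7 − a·1610 − b·908 = 829.51.
At (1381, 988): z_contact = −665.3 + 898.6 + 829.51 = 1062.8 m.
Depth below ground = 1664 − 1062.8 = 601 m.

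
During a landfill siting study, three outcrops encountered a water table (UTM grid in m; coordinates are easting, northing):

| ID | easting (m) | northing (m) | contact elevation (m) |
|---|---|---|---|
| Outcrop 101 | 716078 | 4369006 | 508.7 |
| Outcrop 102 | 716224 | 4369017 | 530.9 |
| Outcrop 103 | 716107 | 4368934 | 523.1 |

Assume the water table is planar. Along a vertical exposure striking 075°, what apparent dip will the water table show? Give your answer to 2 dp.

6.95°

Let the plane be z = a·easting + b·northing + c.
Outcrop 102−Outcrop 101: 146a + 11b = 22.2;  Outcrop 103−Outcrop 101: 29a − 72b = 14.4.
Solving gives a = 0.16220, b = −0.13467.
Unit vector along 075° is (sin 75°, cos 75°) = (0.9659, 0.2588).
Slope in that direction = a·(0.9659) + b·(0.2588) = 0.12182.
Apparent dip = arctan|0.12182| = 6.95° (true dip is 11.9°, so apparent ≤ true as expected).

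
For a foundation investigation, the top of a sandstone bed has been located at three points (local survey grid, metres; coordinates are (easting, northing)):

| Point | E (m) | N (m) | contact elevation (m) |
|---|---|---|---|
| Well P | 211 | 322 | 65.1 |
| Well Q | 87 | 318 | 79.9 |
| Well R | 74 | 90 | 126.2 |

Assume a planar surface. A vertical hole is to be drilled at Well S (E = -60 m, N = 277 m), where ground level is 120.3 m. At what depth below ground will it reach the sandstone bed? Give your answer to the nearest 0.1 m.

Let the plane be z = a·E + b·N + c.
Well Q−Well P: −124a − 4b = 14.8;  Well R−Well P: −137a − 232b = 61.1.
Solving gives a = −0.11301, b = −0.19663.
Then c = 65.1 − a·211 − b·322 = 152.26.
At (-60, 277): z_contact = 6.78 − 54.47 + 152.26 = 104.57 m.
Depth below ground = 120.3 − 104.57 = 15.7 m.

15.7 m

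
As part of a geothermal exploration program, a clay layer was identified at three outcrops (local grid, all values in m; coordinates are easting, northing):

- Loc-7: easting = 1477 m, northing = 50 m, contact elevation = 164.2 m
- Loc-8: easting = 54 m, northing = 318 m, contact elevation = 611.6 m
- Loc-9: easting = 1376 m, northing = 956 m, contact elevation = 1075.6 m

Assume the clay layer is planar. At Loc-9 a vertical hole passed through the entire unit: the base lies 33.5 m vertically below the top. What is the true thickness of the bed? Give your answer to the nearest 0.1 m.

23.7 m

Two edge vectors: Loc-7→Loc-8 = (-1423, 268, 447.4), Loc-7→Loc-9 = (-101, 906, 911.4).
Normal n = (Loc-7→Loc-8) × (Loc-7→Loc-9) = (-161089.2, 1251734.8, -1262170).
So ∂z/∂easting = −n_x/n_z = −0.12763 and ∂z/∂northing = −n_y/n_z = 0.99173.
|∇z| = √(a²+b²) = 0.99991, so dip δ = arctan(0.99991) = 45.00°.
True thickness = vertical thickness × cos δ = 33.5 × cos 45.00° = 23.7 m.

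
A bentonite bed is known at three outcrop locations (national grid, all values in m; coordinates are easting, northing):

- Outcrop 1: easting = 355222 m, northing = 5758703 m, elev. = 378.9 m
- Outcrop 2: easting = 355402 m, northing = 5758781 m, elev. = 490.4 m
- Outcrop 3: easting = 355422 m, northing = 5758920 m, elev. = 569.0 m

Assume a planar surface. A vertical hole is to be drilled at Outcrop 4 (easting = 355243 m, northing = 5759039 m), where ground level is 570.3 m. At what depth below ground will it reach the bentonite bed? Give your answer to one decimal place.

12.3 m

Two edge vectors: Outcrop 1→Outcrop 2 = (180, 78, 111.5), Outcrop 1→Outcrop 3 = (200, 217, 190.1).
Normal n = (Outcrop 1→Outcrop 2) × (Outcrop 1→Outcrop 3) = (-9367.7, -11918, 23460).
So ∂z/∂easting = −n_x/n_z = 0.399305200 and ∂z/∂northing = −n_y/n_z = 0.508013640.
Intercept c from Outcrop 1: 378.9 − 141841.99 − 2925499.67 = −3066962.77.
At (355243, 5759039): z_contact = 141850.38 + 2925670.37 − 3066962.77 = 557.98 m.
Depth below ground = 570.3 − 557.98 = 12.3 m.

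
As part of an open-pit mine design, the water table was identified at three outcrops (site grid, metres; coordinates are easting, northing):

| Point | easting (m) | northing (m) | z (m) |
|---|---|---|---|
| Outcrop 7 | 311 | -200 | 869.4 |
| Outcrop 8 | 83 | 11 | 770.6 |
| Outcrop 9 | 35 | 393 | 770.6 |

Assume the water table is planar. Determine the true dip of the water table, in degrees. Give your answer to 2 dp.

26.30°

Let the plane be z = a·easting + b·northing + c.
Outcrop 8−Outcrop 7: −228a + 211b = −98.8;  Outcrop 9−Outcrop 7: −276a + 593b = −98.8.
Solving gives a = 0.49035, b = 0.06162.
Gradient magnitude |∇z| = √(a² + b²) = √(0.24045 + 0.00380) = 0.49421.
True dip = arctan(0.49421) = 26.30°, dipping toward W (azimuth ≈ 263°).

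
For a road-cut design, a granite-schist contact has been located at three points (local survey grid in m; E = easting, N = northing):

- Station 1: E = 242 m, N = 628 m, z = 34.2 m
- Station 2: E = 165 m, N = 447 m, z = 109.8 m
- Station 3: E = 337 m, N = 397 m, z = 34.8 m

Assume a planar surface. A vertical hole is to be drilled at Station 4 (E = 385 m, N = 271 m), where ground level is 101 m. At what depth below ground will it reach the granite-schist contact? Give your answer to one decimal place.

64.0 m

Let the plane be z = a·E + b·N + c.
Station 2−Station 1: −77a − 181b = 75.6;  Station 3−Station 1: 95a − 231b = 0.6.
Solving gives a = −0.49611, b = −0.20663.
Then c = 34.2 − a·242 − b·628 = 284.02.
At (385, 271): z_contact = −191.00 − 56.00 + 284.02 = 37.02 m.
Depth below ground = 101 − 37.02 = 64.0 m.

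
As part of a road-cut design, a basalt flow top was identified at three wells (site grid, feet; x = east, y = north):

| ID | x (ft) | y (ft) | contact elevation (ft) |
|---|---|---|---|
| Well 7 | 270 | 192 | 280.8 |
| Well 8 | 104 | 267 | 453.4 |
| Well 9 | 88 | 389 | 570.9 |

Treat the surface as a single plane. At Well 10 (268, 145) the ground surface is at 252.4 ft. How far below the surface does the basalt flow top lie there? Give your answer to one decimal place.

Let the plane be z = a·x + b·y + c.
Well 8−Well 7: −166a + 75b = 172.6;  Well 9−Well 7: −182a + 197b = 290.1.
Solving gives a = −0.64270, b = 0.87883.
Then c = 280.8 − a·270 − b·192 = 285.59.
At (268, 145): z_contact = −172.24 + 127.43 + 285.59 = 240.78 ft.
Depth below ground = 252.4 − 240.78 = 11.6 ft.

11.6 ft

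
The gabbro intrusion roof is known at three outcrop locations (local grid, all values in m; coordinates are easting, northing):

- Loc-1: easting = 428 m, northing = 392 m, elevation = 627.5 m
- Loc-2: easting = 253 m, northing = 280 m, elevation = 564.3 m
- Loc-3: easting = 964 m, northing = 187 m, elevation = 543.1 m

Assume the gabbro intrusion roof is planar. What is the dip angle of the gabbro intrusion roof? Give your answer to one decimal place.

27.0°

Let the plane be z = a·easting + b·northing + c.
Loc-2−Loc-1: −175a − 112b = −63.2;  Loc-3−Loc-1: 536a − 205b = −84.4.
Solving gives a = 0.03653, b = 0.50721.
Gradient magnitude |∇z| = √(a² + b²) = √(0.00133 + 0.25726) = 0.50853.
True dip = arctan(0.50853) = 27.0°, dipping toward S (azimuth ≈ 184°).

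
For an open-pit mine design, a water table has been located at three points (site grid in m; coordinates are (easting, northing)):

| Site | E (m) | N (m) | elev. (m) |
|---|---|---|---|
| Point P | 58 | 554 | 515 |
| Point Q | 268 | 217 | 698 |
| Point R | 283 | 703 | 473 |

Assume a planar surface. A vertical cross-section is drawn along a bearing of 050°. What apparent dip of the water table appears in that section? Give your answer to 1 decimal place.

Let the plane be z = a·E + b·N + c.
Point Q−Point P: 210a − 337b = 183;  Point R−Point P: 225a + 149b = −42.
Solving gives a = 0.12242, b = −0.46674.
Unit vector along 050° is (sin 50°, cos 50°) = (0.7660, 0.6428).
Slope in that direction = a·(0.7660) + b·(0.6428) = −0.20624.
Apparent dip = arctan|0.20624| = 11.7° (true dip is 25.8°, so apparent ≤ true as expected).

11.7°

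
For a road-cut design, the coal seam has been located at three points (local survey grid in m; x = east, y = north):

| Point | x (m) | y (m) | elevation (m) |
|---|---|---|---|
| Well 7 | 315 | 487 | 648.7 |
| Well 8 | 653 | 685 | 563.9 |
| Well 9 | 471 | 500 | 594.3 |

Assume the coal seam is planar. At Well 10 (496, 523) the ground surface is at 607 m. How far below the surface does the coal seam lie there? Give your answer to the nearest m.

Let the plane be z = a·x + b·y + c.
Well 8−Well 7: 338a + 198b = −84.8;  Well 9−Well 7: 156a + 13b = −54.4.
Solving gives a = −0.36494, b = 0.19470.
Then c = 648.7 − a·315 − b·487 = 668.84.
At (496, 523): z_contact = −181.0 + 101.8 + 668.84 = 589.7 m.
Depth below ground = 607 − 589.7 = 17 m.

17 m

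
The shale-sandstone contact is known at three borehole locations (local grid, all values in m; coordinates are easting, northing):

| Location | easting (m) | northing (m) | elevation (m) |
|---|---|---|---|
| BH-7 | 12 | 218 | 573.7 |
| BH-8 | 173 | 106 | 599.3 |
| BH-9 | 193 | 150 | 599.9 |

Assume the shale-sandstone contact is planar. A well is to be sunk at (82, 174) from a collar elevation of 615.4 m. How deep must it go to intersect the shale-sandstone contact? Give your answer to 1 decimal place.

30.8 m

Two edge vectors: BH-7→BH-8 = (161, -112, 25.6), BH-7→BH-9 = (181, -68, 26.2).
Normal n = (BH-7→BH-8) × (BH-7→BH-9) = (-1193.6, 415.4, 9324).
So ∂z/∂easting = −n_x/n_z = 0.12801 and ∂z/∂northing = −n_y/n_z = −0.04455.
Intercept c from BH-7: 573.7 − 1.54 + 9.71 = 581.88.
At (82, 174): z_contact = 10.50 − 7.75 + 581.88 = 584.62 m.
Depth below ground = 615.4 − 584.62 = 30.8 m.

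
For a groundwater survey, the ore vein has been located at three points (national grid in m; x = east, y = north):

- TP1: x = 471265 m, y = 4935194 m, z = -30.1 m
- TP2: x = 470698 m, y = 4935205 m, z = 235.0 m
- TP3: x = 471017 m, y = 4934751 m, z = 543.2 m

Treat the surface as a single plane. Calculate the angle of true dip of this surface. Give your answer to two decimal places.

48.53°

Two edge vectors: TP1→TP2 = (-567, 11, 265.1), TP1→TP3 = (-248, -443, 573.3).
Normal n = (TP1→TP2) × (TP1→TP3) = (123745.6, 259316.3, 253909).
So ∂z/∂x = −n_x/n_z = −0.48736 and ∂z/∂y = −n_y/n_z = −1.02130.
Gradient magnitude |∇z| = √(a² + b²) = √(0.23752 + 1.04305) = 1.13162.
True dip = arctan(1.13162) = 48.53°, dipping toward NNE (azimuth ≈ 026°).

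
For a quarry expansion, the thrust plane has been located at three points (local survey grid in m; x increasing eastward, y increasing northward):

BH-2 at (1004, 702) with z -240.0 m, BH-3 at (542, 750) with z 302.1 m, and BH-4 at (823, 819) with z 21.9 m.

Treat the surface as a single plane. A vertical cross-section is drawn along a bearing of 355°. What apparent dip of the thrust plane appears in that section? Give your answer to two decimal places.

30.97°

Let the plane be z = a·x + b·y + c.
BH-3−BH-2: −462a + 48b = 542.1;  BH-4−BH-2: −181a + 117b = 261.9.
Solving gives a = −1.12098, b = 0.50429.
Unit vector along 355° is (sin 355°, cos 355°) = (-0.0872, 0.9962).
Slope in that direction = a·(-0.0872) + b·(0.9962) = 0.60007.
Apparent dip = arctan|0.60007| = 30.97° (true dip is 50.9°, so apparent ≤ true as expected).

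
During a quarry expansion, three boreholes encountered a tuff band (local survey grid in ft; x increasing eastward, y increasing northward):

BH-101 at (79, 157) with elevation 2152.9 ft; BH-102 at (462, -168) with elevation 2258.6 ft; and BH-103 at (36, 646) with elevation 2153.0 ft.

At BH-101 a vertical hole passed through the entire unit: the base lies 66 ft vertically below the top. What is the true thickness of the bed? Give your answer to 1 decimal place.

63.2 ft

Two edge vectors: BH-101→BH-102 = (383, -325, 105.7), BH-101→BH-103 = (-43, 489, 0.1).
Normal n = (BH-101→BH-102) × (BH-101→BH-103) = (-51719.8, -4583.4, 173312).
So ∂z/∂x = −n_x/n_z = 0.29842 and ∂z/∂y = −n_y/n_z = 0.02645.
|∇z| = √(a²+b²) = 0.29959, so dip δ = arctan(0.29959) = 16.68°.
True thickness = vertical thickness × cos δ = 66 × cos 16.68° = 63.2 ft.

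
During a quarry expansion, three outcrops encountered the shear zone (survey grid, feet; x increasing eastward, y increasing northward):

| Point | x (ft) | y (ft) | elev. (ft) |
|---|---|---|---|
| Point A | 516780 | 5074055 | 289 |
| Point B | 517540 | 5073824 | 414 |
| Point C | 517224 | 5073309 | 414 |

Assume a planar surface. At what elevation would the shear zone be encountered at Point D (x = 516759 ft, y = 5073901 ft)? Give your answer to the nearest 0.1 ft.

299.2 ft

Let the plane be z = a·x + b·y + c.
Point B−Point A: 760a − 231b = 125;  Point C−Point A: 444a − 746b = 125.
Solving gives a = 0.138620918, b = −0.085056719.
Then c = 289 − a·516780 − b·5074055 = 360234.95.
At (516759, 5073901): z = 71633.6 − 431569.4 + 360234.95 = 299.2 ft.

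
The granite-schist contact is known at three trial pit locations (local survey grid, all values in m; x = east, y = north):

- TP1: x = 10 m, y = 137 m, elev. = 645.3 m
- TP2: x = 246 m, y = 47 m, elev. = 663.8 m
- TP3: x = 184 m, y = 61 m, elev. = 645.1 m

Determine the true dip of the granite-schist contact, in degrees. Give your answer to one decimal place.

Let the plane be z = a·x + b·y + c.
TP2−TP1: 236a − 90b = 18.5;  TP3−TP1: 174a − 76b = −0.2.
Solving gives a = 0.62566, b = 1.43506.
Gradient magnitude |∇z| = √(a² + b²) = √(0.39145 + 2.05940) = 1.56552.
True dip = arctan(1.56552) = 57.4°, dipping toward SSW (azimuth ≈ 204°).

57.4°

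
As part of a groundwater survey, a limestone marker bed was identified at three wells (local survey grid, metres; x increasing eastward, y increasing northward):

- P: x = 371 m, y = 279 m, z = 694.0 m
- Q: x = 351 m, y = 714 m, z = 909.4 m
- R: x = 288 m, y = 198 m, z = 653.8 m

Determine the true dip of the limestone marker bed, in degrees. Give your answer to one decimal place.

Two edge vectors: P→Q = (-20, 435, 215.4), P→R = (-83, -81, -40.2).
Normal n = (P→Q) × (P→R) = (-39.6, -18682.2, 37725).
So ∂z/∂x = −n_x/n_z = 0.00105 and ∂z/∂y = −n_y/n_z = 0.49522.
Gradient magnitude |∇z| = √(a² + b²) = √(0.00000 + 0.24524) = 0.49522.
True dip = arctan(0.49522) = 26.3°, dipping toward S (azimuth ≈ 180°).

26.3°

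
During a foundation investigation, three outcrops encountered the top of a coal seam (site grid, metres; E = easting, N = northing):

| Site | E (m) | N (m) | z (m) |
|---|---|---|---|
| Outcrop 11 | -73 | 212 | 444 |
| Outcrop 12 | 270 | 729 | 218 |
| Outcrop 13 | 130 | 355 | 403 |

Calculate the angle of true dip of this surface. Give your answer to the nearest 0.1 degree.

Let the plane be z = a·E + b·N + c.
Outcrop 12−Outcrop 11: 343a + 517b = −226;  Outcrop 13−Outcrop 11: 203a + 143b = −41.
Solving gives a = 0.19894, b = −0.56912.
Gradient magnitude |∇z| = √(a² + b²) = √(0.03958 + 0.32390) = 0.60289.
True dip = arctan(0.60289) = 31.1°, dipping toward NNW (azimuth ≈ 341°).

31.1°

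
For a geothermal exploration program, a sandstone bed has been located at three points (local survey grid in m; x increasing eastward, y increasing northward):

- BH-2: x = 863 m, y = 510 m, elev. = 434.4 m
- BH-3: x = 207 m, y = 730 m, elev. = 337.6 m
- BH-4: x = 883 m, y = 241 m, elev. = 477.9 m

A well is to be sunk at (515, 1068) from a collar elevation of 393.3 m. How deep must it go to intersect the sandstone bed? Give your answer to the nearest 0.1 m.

78.5 m

Let the plane be z = a·x + b·y + c.
BH-3−BH-2: −656a + 220b = −96.8;  BH-4−BH-2: 20a − 269b = 43.5.
Solving gives a = 0.095716, b = −0.154594.
Then c = 434.4 − a·863 − b·510 = 430.64.
At (515, 1068): z_contact = 49.29 − 165.11 + 430.64 = 314.83 m.
Depth below ground = 393.3 − 314.83 = 78.5 m.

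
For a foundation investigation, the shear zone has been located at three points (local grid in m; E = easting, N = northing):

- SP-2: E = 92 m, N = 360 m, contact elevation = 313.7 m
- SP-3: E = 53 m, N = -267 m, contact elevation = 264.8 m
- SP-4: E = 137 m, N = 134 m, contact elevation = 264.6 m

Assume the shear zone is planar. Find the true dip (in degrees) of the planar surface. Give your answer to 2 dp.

28.56°

Let the plane be z = a·E + b·N + c.
SP-3−SP-2: −39a − 627b = −48.9;  SP-4−SP-2: 45a − 226b = −49.1.
Solving gives a = −0.53294, b = 0.11114.
Gradient magnitude |∇z| = √(a² + b²) = √(0.28403 + 0.01235) = 0.54441.
True dip = arctan(0.54441) = 28.56°, dipping toward ESE (azimuth ≈ 102°).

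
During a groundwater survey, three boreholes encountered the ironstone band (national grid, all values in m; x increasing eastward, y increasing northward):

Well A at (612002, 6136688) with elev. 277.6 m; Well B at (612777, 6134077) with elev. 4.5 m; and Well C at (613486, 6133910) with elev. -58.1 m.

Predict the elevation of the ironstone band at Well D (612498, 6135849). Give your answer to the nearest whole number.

173 m

Let the plane be z = a·x + b·y + c.
Well B−Well A: 775a − 2611b = −273.1;  Well C−Well A: 1484a − 2778b = −335.7.
Solving gives a = −0.06844156, b = 0.08428104.
Then c = 277.6 − a·612002 − b·6136688 = −475042.46.
At (612498, 6135849): z = −41920.3 + 517135.7 − 475042.46 = 172.9 m.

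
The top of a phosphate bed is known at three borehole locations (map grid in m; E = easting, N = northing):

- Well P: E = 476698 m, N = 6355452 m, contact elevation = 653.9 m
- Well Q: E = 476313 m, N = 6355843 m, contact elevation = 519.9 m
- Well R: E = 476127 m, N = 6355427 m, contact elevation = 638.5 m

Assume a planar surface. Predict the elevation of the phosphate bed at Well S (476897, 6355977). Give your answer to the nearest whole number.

Two edge vectors: Well P→Well Q = (-385, 391, -134), Well P→Well R = (-571, -25, -15.4).
Normal n = (Well P→Well Q) × (Well P→Well R) = (-9371.4, 70585, 232886).
So ∂z/∂E = −n_x/n_z = 0.04024029 and ∂z/∂N = −n_y/n_z = −0.30308821.
Intercept c from Well P: 653.9 − 19182.47 + 1926262.55 = 1907733.98.
At (476897, 6355977): z = 19190.5 − 1926421.7 + 1907733.98 = 502.8 m.

503 m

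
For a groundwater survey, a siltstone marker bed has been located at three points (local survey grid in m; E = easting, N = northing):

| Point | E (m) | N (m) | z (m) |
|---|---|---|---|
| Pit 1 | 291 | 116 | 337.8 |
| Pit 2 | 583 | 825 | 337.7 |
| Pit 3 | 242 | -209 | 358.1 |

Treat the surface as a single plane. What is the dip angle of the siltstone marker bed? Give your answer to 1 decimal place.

Let the plane be z = a·E + b·N + c.
Pit 2−Pit 1: 292a + 709b = −0.1;  Pit 3−Pit 1: −49a − 325b = 20.3.
Solving gives a = 0.23870, b = −0.09845.
Gradient magnitude |∇z| = √(a² + b²) = √(0.05698 + 0.00969) = 0.25821.
True dip = arctan(0.25821) = 14.5°, dipping toward WNW (azimuth ≈ 292°).

14.5°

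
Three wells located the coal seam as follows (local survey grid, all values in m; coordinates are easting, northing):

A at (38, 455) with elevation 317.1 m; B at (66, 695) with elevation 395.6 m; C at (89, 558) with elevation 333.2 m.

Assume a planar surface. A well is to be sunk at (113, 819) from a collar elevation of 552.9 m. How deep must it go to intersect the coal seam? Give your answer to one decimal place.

131.4 m

Let the plane be z = a·easting + b·northing + c.
B−A: 28a + 240b = 78.5;  C−A: 51a + 103b = 16.1.
Solving gives a = −0.45121, b = 0.37972.
Then c = 317.1 − a·38 − b·455 = 161.47.
At (113, 819): z_contact = −50.99 + 310.99 + 161.47 = 421.48 m.
Depth below ground = 552.9 − 421.48 = 131.4 m.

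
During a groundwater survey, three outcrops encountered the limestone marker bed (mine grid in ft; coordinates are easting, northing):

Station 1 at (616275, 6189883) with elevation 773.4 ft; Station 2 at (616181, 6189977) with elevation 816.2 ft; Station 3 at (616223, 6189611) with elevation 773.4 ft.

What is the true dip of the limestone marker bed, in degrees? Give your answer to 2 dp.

21.26°

Let the plane be z = a·easting + b·northing + c.
Station 2−Station 1: −94a + 94b = 42.8;  Station 3−Station 1: −52a − 272b = 0.
Solving gives a = −0.38224, b = 0.07308.
Gradient magnitude |∇z| = √(a² + b²) = √(0.14611 + 0.00534) = 0.38917.
True dip = arctan(0.38917) = 21.26°, dipping toward E (azimuth ≈ 101°).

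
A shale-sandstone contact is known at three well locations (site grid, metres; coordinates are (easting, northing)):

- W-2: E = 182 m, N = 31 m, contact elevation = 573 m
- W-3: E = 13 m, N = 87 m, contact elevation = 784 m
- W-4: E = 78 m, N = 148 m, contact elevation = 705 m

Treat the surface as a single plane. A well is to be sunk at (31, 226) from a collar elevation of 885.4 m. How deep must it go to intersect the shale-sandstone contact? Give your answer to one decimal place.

120.1 m

Two edge vectors: W-2→W-3 = (-169, 56, 211), W-2→W-4 = (-104, 117, 132).
Normal n = (W-2→W-3) × (W-2→W-4) = (-17295, 364, -13949).
So ∂z/∂E = −n_x/n_z = −1.23987 and ∂z/∂N = −n_y/n_z = 0.02610.
Intercept c from W-2: 573 + 225.66 − 0.81 = 797.85.
At (31, 226): z_contact = −38.44 + 5.90 + 797.85 = 765.31 m.
Depth below ground = 885.4 − 765.31 = 120.1 m.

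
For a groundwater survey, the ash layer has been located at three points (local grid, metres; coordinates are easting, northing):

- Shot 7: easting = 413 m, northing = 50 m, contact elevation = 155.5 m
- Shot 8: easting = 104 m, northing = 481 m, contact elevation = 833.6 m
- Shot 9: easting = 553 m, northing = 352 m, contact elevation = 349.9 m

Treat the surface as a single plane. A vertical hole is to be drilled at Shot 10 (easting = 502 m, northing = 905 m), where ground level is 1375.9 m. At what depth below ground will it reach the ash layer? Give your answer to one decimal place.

428.0 m

Let the plane be z = a·easting + b·northing + c.
Shot 8−Shot 7: −309a + 431b = 678.1;  Shot 9−Shot 7: 140a + 302b = 194.4.
Solving gives a = −0.78746, b = 1.00876.
Then c = 155.5 − a·413 − b·50 = 430.28.
At (502, 905): z_contact = −395.31 + 912.93 + 430.28 = 947.90 m.
Depth below ground = 1375.9 − 947.90 = 428.0 m.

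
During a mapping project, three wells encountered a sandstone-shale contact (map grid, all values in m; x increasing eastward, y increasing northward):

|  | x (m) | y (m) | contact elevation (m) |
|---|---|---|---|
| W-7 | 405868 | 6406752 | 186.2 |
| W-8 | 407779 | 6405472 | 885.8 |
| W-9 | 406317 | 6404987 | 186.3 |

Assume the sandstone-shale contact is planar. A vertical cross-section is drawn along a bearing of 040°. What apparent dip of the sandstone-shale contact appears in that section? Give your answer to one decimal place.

20.3°

Let the plane be z = a·x + b·y + c.
W-8−W-7: 1911a − 1280b = 699.6;  W-9−W-7: 449a − 1765b = 0.1.
Solving gives a = 0.44124, b = 0.11219.
Unit vector along 040° is (sin 40°, cos 40°) = (0.6428, 0.7660).
Slope in that direction = a·(0.6428) + b·(0.7660) = 0.36956.
Apparent dip = arctan|0.36956| = 20.3° (true dip is 24.5°, so apparent ≤ true as expected).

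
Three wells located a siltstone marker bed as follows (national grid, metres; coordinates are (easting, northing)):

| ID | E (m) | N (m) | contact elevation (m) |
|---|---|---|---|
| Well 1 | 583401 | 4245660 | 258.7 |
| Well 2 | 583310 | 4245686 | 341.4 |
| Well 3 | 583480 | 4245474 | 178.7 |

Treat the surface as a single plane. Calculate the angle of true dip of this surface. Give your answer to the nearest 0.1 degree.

Two edge vectors: Well 1→Well 2 = (-91, 26, 82.7), Well 1→Well 3 = (79, -186, -80).
Normal n = (Well 1→Well 2) × (Well 1→Well 3) = (13302.2, -746.7, 14872).
So ∂z/∂E = −n_x/n_z = −0.89445 and ∂z/∂N = −n_y/n_z = 0.05021.
Gradient magnitude |∇z| = √(a² + b²) = √(0.80003 + 0.00252) = 0.89585.
True dip = arctan(0.89585) = 41.9°, dipping toward E (azimuth ≈ 093°).

41.9°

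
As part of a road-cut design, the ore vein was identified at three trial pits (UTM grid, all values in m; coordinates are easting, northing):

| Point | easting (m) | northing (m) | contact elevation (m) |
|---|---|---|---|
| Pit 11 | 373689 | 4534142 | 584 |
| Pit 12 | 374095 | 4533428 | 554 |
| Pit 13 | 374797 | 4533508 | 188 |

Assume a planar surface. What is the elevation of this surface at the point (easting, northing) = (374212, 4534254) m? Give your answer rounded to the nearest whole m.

299 m

Two edge vectors: Pit 11→Pit 12 = (406, -714, -30), Pit 11→Pit 13 = (1108, -634, -396).
Normal n = (Pit 11→Pit 12) × (Pit 11→Pit 13) = (263724, 127536, 533708).
So ∂z/∂easting = −n_x/n_z = −0.49413537 and ∂z/∂northing = −n_y/n_z = −0.23896213.
Intercept c from Pit 11: 584 + 184652.95 + 1083488.23 = 1268725.18.
At (374212, 4534254): z = −184911.4 − 1083515.0 + 1268725.18 = 298.8 m.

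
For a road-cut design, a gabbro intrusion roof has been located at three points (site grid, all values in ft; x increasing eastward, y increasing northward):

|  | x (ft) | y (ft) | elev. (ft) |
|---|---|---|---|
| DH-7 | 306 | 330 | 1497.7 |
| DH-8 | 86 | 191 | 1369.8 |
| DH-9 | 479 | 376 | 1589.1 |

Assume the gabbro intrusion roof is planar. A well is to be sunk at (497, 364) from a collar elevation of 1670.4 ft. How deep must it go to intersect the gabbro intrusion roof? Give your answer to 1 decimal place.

Two edge vectors: DH-7→DH-8 = (-220, -139, -127.9), DH-7→DH-9 = (173, 46, 91.4).
Normal n = (DH-7→DH-8) × (DH-7→DH-9) = (-6821.2, -2018.7, 13927).
So ∂z/∂x = −n_x/n_z = 0.48978 and ∂z/∂y = −n_y/n_z = 0.14495.
Intercept c from DH-7: 1497.7 − 149.87 − 47.83 = 1299.99.
At (497, 364): z_contact = 243.42 + 52.76 + 1299.99 = 1596.18 ft.
Depth below ground = 1670.4 − 1596.18 = 74.2 ft.

74.2 ft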